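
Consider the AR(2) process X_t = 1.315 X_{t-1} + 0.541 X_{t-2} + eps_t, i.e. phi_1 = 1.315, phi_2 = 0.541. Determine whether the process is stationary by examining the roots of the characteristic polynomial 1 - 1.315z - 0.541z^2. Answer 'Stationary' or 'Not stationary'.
\text{Not stationary}

The AR(p) characteristic polynomial is P(z) = 1 - 1.315z - 0.541z^2.
Stationarity requires all roots to lie outside the unit circle, i.e. |z| > 1 for every root.
Set 1 + (-1.315) z + (-0.541) z^2 = 0, i.e. a z^2 + b z + c = 0 with a = -0.541, b = -1.315, c = 1.
Discriminant D = b^2 - 4ac = (-1.315)^2 - 4*(-0.541)*1 = 1.729225 - (-2.164) = 3.893225.
D >= 0, so the roots are real: z = (-b +/- sqrt(D)) / (2a) = (1.315 +/- 1.973126) / (-1.082).
  z_1 = (1.315 + 1.973126) / (-1.082) = -3.0389,   |z_1| = 3.0389.
  z_2 = (1.315 - 1.973126) / (-1.082) = 0.6082,   |z_2| = 0.6082.
Moduli of all roots: 3.0389, 0.6082.
All moduli strictly greater than 1? No.
Verdict: Not stationary.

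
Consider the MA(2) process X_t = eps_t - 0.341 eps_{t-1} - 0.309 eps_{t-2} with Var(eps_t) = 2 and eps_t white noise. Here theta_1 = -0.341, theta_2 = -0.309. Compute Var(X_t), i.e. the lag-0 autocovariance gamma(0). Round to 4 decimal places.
\gamma(0) = 2.4235

For an MA(q) process X_t = eps_t + sum_i theta_i eps_{t-i} with
Var(eps_t) = sigma^2, the variance is
  gamma(0) = sigma^2 * (1 + sum_i theta_i^2).
  sum_i theta_i^2 = (-0.341)^2 + (-0.309)^2 = 0.116281 + 0.095481 = 0.211762.
  gamma(0) = 2 * (1 + 0.211762) = 2 * 1.211762 = 2.423524, which rounds to 2.4235.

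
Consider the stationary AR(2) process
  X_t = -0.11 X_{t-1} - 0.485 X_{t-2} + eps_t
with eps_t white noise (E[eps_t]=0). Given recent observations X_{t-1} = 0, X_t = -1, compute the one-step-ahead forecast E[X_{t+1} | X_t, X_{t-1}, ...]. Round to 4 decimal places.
E[X_{t+1} \mid \mathcal F_t] = 0.1100

For an AR(p) model X_t = c + sum_i phi_i X_{t-i} + eps_t, the
one-step-ahead conditional mean is
  E[X_{t+1} | X_t, ...] = c + sum_i phi_i X_{t+1-i}.
Substitute known values:
  E[X_{t+1} | ...] = (-0.11) * (-1) + (-0.485) * (0)
                   = 0.1100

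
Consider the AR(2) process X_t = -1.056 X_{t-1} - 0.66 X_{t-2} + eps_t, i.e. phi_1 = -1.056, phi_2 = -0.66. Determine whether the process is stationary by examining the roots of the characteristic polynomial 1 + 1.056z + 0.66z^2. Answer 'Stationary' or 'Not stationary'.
\text{Stationary}

The AR(p) characteristic polynomial is P(z) = 1 + 1.056z + 0.66z^2.
Stationarity requires all roots to lie outside the unit circle, i.e. |z| > 1 for every root.
Set 1 + (1.056) z + (0.66) z^2 = 0, i.e. a z^2 + b z + c = 0 with a = 0.66, b = 1.056, c = 1.
Discriminant D = b^2 - 4ac = (1.056)^2 - 4*(0.66)*1 = 1.115136 - (2.64) = -1.524864.
D < 0, so the roots are the complex-conjugate pair z = (-b +/- i sqrt(-D)) / (2a) = -0.8 +/- 0.9355i.
For a conjugate pair |z|^2 = z * conj(z) = (product of roots) = c/a = 1/(0.66) = 1.515152, so |z| = sqrt(1.515152) = 1.2309 for both roots.
Moduli of all roots: 1.2309, 1.2309.
All moduli strictly greater than 1? Yes.
Verdict: Stationary.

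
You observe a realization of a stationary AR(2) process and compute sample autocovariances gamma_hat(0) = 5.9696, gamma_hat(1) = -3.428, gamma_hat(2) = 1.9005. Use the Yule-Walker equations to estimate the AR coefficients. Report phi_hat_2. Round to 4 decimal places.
\hat\phi_{2} = -0.0170

The Yule-Walker equations for an AR(p) process read, in matrix form,
  Gamma_p phi = r_p,   with   (Gamma_p)_{ij} = gamma(|i - j|),
                       (r_p)_i = gamma(i),   i,j = 1..p.
Substitute the sample gammas (Toeplitz matrix and right-hand side of size 2):
  Gamma_p = [[5.9696, -3.428], [-3.428, 5.9696]]
  r_p     = [-3.428, 1.9005]
Written out:
  5.9696 phi_1 - 3.428 phi_2 = -3.428
  -3.428 phi_1 + 5.9696 phi_2 = 1.9005
Solve by Cramer's rule:
  det = gamma(0)^2 - gamma(1)^2 = (5.9696)^2 - (-3.428)^2 = 35.63612416 - 11.751184 = 23.88494016
  phi_hat_1 = [gamma(1) gamma(0) - gamma(1) gamma(2)] / det = [(-3.428)(5.9696) - (-3.428)(1.9005)] / 23.88494016 = -13.9488748 / 23.88494016 = -0.584
  phi_hat_2 = [gamma(0) gamma(2) - gamma(1)^2] / det = [(5.9696)(1.9005) - (-3.428)^2] / 23.88494016 = -0.4059592 / 23.88494016 = -0.017
So phi_hat = [-0.5840, -0.0170].
Therefore phi_hat_2 = -0.0170.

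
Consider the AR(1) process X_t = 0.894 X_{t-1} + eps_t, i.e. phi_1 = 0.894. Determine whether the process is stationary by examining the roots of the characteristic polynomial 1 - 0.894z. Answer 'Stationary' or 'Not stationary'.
\text{Stationary}

The AR(p) characteristic polynomial is P(z) = 1 - 0.894z.
Stationarity requires all roots to lie outside the unit circle, i.e. |z| > 1 for every root.
This is linear in z: 1 + (-0.894) z = 0  =>  z = -1/(-0.894) = 1.118568,  |z| = 1.118568.
Moduli of all roots: 1.1186.
All moduli strictly greater than 1? Yes.
Verdict: Stationary.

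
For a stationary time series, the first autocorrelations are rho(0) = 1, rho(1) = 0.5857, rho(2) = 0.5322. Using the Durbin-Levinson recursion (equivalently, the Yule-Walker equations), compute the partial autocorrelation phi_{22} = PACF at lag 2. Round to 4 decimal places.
\phi_{22} = 0.2879

The PACF at lag k is phi_{kk}, the last component of the solution
to the Yule-Walker system G_k phi = r_k where
  (G_k)_{ij} = rho(|i - j|), (r_k)_i = rho(i), i,j = 1..k.
Equivalently, Durbin-Levinson gives phi_{kk} iteratively:
  phi_{11} = rho(1)
  phi_{kk} = [rho(k) - sum_{j=1..k-1} phi_{k-1,j} rho(k-j)]
            / [1 - sum_{j=1..k-1} phi_{k-1,j} rho(j)],
  phi_{k,j} = phi_{k-1,j} - phi_{kk} phi_{k-1,k-j},  j = 1..k-1.
Step k = 1:
  phi_11 = rho(1) = 0.5857.
Step k = 2:
  phi_22 = [rho(2) - phi_11 rho(1)] / [1 - phi_11 rho(1)] = [0.5322 - (0.5857)(0.5857)] / [1 - (0.5857)(0.5857)]
         = 0.18915551 / 0.65695551 = 0.2879.
Therefore phi_{22} = 0.2879.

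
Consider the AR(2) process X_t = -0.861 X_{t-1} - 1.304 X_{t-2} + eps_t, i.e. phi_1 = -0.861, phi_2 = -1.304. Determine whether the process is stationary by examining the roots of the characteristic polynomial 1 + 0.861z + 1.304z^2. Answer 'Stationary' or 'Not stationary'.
\text{Not stationary}

The AR(p) characteristic polynomial is P(z) = 1 + 0.861z + 1.304z^2.
Stationarity requires all roots to lie outside the unit circle, i.e. |z| > 1 for every root.
Set 1 + (0.861) z + (1.304) z^2 = 0, i.e. a z^2 + b z + c = 0 with a = 1.304, b = 0.861, c = 1.
Discriminant D = b^2 - 4ac = (0.861)^2 - 4*(1.304)*1 = 0.741321 - (5.216) = -4.474679.
D < 0, so the roots are the complex-conjugate pair z = (-b +/- i sqrt(-D)) / (2a) = -0.3301 +/- 0.8111i.
For a conjugate pair |z|^2 = z * conj(z) = (product of roots) = c/a = 1/(1.304) = 0.766871, so |z| = sqrt(0.766871) = 0.8757 for both roots.
Moduli of all roots: 0.8757, 0.8757.
All moduli strictly greater than 1? No.
Verdict: Not stationary.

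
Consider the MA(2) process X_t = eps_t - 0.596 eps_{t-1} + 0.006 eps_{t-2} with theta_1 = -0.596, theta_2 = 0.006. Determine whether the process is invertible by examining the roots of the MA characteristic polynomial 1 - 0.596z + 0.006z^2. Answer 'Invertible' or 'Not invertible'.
\text{Invertible}

The MA(q) characteristic polynomial is P(z) = 1 - 0.596z + 0.006z^2.
Invertibility requires all roots to lie outside the unit circle, i.e. |z| > 1 for every root.
Set 1 + (-0.596) z + (0.006) z^2 = 0, i.e. a z^2 + b z + c = 0 with a = 0.006, b = -0.596, c = 1.
Discriminant D = b^2 - 4ac = (-0.596)^2 - 4*(0.006)*1 = 0.355216 - (0.024) = 0.331216.
D >= 0, so the roots are real: z = (-b +/- sqrt(D)) / (2a) = (0.596 +/- 0.575514) / (0.012).
  z_1 = (0.596 + 0.575514) / (0.012) = 97.6261,   |z_1| = 97.6261.
  z_2 = (0.596 - 0.575514) / (0.012) = 1.7072,   |z_2| = 1.7072.
Moduli of all roots: 97.6261, 1.7072.
All moduli strictly greater than 1? Yes.
Verdict: Invertible.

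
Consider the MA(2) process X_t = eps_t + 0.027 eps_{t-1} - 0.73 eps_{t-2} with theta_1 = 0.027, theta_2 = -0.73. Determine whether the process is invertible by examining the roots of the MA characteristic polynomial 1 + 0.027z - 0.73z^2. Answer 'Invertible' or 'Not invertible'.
\text{Invertible}

The MA(q) characteristic polynomial is P(z) = 1 + 0.027z - 0.73z^2.
Invertibility requires all roots to lie outside the unit circle, i.e. |z| > 1 for every root.
Set 1 + (0.027) z + (-0.73) z^2 = 0, i.e. a z^2 + b z + c = 0 with a = -0.73, b = 0.027, c = 1.
Discriminant D = b^2 - 4ac = (0.027)^2 - 4*(-0.73)*1 = 0.000729 - (-2.92) = 2.920729.
D >= 0, so the roots are real: z = (-b +/- sqrt(D)) / (2a) = (-0.027 +/- 1.709014) / (-1.46).
  z_1 = (-0.027 + 1.709014) / (-1.46) = -1.1521,   |z_1| = 1.1521.
  z_2 = (-0.027 - 1.709014) / (-1.46) = 1.1891,   |z_2| = 1.1891.
Moduli of all roots: 1.1521, 1.1891.
All moduli strictly greater than 1? Yes.
Verdict: Invertible.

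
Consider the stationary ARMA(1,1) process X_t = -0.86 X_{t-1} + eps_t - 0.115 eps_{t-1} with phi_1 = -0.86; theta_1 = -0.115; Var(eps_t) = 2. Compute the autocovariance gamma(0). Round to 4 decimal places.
\gamma(0) = 9.3013

Multiply the model equation by X_{t-k} and take expectations. With theta_0 = psi_0 = 1 and psi_j the MA(infinity) weights, this gives
  gamma(k) - sum_i phi_i gamma(k-i) = c_k,
  c_k = sigma^2 * sum_{j=k..q} theta_j psi_{j-k}   (c_k = 0 for k > q),
using gamma(-m) = gamma(m).
psi-weights needed (psi_j = theta_j + sum_i phi_i psi_{j-i}):
  psi_1 = theta_1 + phi_1 = -0.115 + (-0.86) = -0.975
Right-hand sides:
  c_0 = sigma^2 (1 + theta_1 psi_1) = 2 * (1 + (-0.115)(-0.975)) = 2 * 1.112125 = 2.22425
  c_1 = sigma^2 theta_1 = 2 * (-0.115) = -0.23
  c_2 = 0
Equations for k = 0 and k = 1 (AR order 1):
  gamma(0) = phi_1 gamma(1) + c_0
  gamma(1) = phi_1 gamma(0) + c_1
Substituting the second into the first: gamma(0) (1 - phi_1^2) = c_0 + phi_1 c_1, so
  gamma(0) = (c_0 + phi_1 c_1) / (1 - phi_1^2) = (2.22425 + (-0.86)(-0.23)) / (1 - (-0.86)^2) = 2.42205 / 0.2604 = 9.301267.
Therefore gamma(0) = 9.3013 (to 4 decimal places).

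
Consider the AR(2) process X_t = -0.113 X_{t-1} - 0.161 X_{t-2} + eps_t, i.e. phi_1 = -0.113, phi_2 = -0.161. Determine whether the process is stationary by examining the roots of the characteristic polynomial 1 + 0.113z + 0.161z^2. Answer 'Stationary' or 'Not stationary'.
\text{Stationary}

The AR(p) characteristic polynomial is P(z) = 1 + 0.113z + 0.161z^2.
Stationarity requires all roots to lie outside the unit circle, i.e. |z| > 1 for every root.
Set 1 + (0.113) z + (0.161) z^2 = 0, i.e. a z^2 + b z + c = 0 with a = 0.161, b = 0.113, c = 1.
Discriminant D = b^2 - 4ac = (0.113)^2 - 4*(0.161)*1 = 0.012769 - (0.644) = -0.631231.
D < 0, so the roots are the complex-conjugate pair z = (-b +/- i sqrt(-D)) / (2a) = -0.3509 +/- 2.4674i.
For a conjugate pair |z|^2 = z * conj(z) = (product of roots) = c/a = 1/(0.161) = 6.21118, so |z| = sqrt(6.21118) = 2.4922 for both roots.
Moduli of all roots: 2.4922, 2.4922.
All moduli strictly greater than 1? Yes.
Verdict: Stationary.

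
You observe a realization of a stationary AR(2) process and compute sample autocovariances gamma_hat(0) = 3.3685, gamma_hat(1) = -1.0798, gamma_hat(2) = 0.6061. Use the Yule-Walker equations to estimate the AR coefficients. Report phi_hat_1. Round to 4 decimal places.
\hat\phi_{1} = -0.2930

The Yule-Walker equations for an AR(p) process read, in matrix form,
  Gamma_p phi = r_p,   with   (Gamma_p)_{ij} = gamma(|i - j|),
                       (r_p)_i = gamma(i),   i,j = 1..p.
Substitute the sample gammas (Toeplitz matrix and right-hand side of size 2):
  Gamma_p = [[3.3685, -1.0798], [-1.0798, 3.3685]]
  r_p     = [-1.0798, 0.6061]
Written out:
  3.3685 phi_1 - 1.0798 phi_2 = -1.0798
  -1.0798 phi_1 + 3.3685 phi_2 = 0.6061
Solve by Cramer's rule:
  det = gamma(0)^2 - gamma(1)^2 = (3.3685)^2 - (-1.0798)^2 = 11.34679225 - 1.16596804 = 10.18082421
  phi_hat_1 = [gamma(1) gamma(0) - gamma(1) gamma(2)] / det = [(-1.0798)(3.3685) - (-1.0798)(0.6061)] / 10.18082421 = -2.98283952 / 10.18082421 = -0.293
  phi_hat_2 = [gamma(0) gamma(2) - gamma(1)^2] / det = [(3.3685)(0.6061) - (-1.0798)^2] / 10.18082421 = 0.87567981 / 10.18082421 = 0.086
So phi_hat = [-0.2930, 0.0860].
Therefore phi_hat_1 = -0.2930.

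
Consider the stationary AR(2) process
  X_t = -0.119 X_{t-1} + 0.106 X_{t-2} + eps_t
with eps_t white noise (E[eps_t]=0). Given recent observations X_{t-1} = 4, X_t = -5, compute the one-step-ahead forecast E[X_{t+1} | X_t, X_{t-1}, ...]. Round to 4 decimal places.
E[X_{t+1} \mid \mathcal F_t] = 1.0190

For an AR(p) model X_t = c + sum_i phi_i X_{t-i} + eps_t, the
one-step-ahead conditional mean is
  E[X_{t+1} | X_t, ...] = c + sum_i phi_i X_{t+1-i}.
Substitute known values:
  E[X_{t+1} | ...] = (-0.119) * (-5) + (0.106) * (4)
                   = 1.0190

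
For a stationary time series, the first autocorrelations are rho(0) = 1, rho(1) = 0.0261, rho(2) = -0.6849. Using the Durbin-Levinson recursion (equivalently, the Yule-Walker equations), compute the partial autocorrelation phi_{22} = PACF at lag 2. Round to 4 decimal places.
\phi_{22} = -0.6860

The PACF at lag k is phi_{kk}, the last component of the solution
to the Yule-Walker system G_k phi = r_k where
  (G_k)_{ij} = rho(|i - j|), (r_k)_i = rho(i), i,j = 1..k.
Equivalently, Durbin-Levinson gives phi_{kk} iteratively:
  phi_{11} = rho(1)
  phi_{kk} = [rho(k) - sum_{j=1..k-1} phi_{k-1,j} rho(k-j)]
            / [1 - sum_{j=1..k-1} phi_{k-1,j} rho(j)],
  phi_{k,j} = phi_{k-1,j} - phi_{kk} phi_{k-1,k-j},  j = 1..k-1.
Step k = 1:
  phi_11 = rho(1) = 0.0261.
Step k = 2:
  phi_22 = [rho(2) - phi_11 rho(1)] / [1 - phi_11 rho(1)] = [-0.6849 - (0.0261)(0.0261)] / [1 - (0.0261)(0.0261)]
         = -0.68558121 / 0.99931879 = -0.686.
Therefore phi_{22} = -0.6860.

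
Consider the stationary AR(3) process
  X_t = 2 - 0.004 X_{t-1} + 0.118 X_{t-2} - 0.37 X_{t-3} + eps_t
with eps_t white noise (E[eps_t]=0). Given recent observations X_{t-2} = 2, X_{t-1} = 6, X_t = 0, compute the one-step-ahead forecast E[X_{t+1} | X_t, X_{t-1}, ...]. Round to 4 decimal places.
E[X_{t+1} \mid \mathcal F_t] = 1.9680

For an AR(p) model X_t = c + sum_i phi_i X_{t-i} + eps_t, the
one-step-ahead conditional mean is
  E[X_{t+1} | X_t, ...] = c + sum_i phi_i X_{t+1-i}.
Substitute known values:
  E[X_{t+1} | ...] = 2 + (-0.004) * (0) + (0.118) * (6) + (-0.37) * (2)
                   = 1.9680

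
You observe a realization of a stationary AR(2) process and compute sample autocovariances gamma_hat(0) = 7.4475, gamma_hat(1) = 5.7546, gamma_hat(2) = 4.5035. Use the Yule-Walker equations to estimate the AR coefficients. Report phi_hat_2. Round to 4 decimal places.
\hat\phi_{2} = 0.0190

The Yule-Walker equations for an AR(p) process read, in matrix form,
  Gamma_p phi = r_p,   with   (Gamma_p)_{ij} = gamma(|i - j|),
                       (r_p)_i = gamma(i),   i,j = 1..p.
Substitute the sample gammas (Toeplitz matrix and right-hand side of size 2):
  Gamma_p = [[7.4475, 5.7546], [5.7546, 7.4475]]
  r_p     = [5.7546, 4.5035]
Written out:
  7.4475 phi_1 + 5.7546 phi_2 = 5.7546
  5.7546 phi_1 + 7.4475 phi_2 = 4.5035
Solve by Cramer's rule:
  det = gamma(0)^2 - gamma(1)^2 = (7.4475)^2 - (5.7546)^2 = 55.46525625 - 33.11542116 = 22.34983509
  phi_hat_1 = [gamma(1) gamma(0) - gamma(1) gamma(2)] / det = [(5.7546)(7.4475) - (5.7546)(4.5035)] / 22.34983509 = 16.9415424 / 22.34983509 = 0.758
  phi_hat_2 = [gamma(0) gamma(2) - gamma(1)^2] / det = [(7.4475)(4.5035) - (5.7546)^2] / 22.34983509 = 0.42439509 / 22.34983509 = 0.019
So phi_hat = [0.7580, 0.0190].
Therefore phi_hat_2 = 0.0190.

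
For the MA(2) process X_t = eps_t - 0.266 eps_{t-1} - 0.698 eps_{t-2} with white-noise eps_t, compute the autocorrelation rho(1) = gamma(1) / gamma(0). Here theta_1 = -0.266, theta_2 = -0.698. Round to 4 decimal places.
\rho(1) = -0.0516

For an MA(q) process with theta_0 = 1, the autocovariance is
  gamma(k) = sigma^2 * sum_{i=0..q-k} theta_i * theta_{i+k},
and rho(k) = gamma(k) / gamma(0). Sigma^2 cancels.
  numerator   = (1)*(-0.266) + (-0.266)*(-0.698) = -0.080332.
  denominator = (1)^2 + (-0.266)^2 + (-0.698)^2 = 1.55796.
  rho(1) = -0.080332 / 1.55796 = -0.0516.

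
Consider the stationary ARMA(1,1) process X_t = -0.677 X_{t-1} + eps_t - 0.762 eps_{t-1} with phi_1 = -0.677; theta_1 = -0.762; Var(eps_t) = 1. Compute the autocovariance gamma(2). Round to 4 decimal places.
\gamma(2) = 2.7263

Multiply the model equation by X_{t-k} and take expectations. With theta_0 = psi_0 = 1 and psi_j the MA(infinity) weights, this gives
  gamma(k) - sum_i phi_i gamma(k-i) = c_k,
  c_k = sigma^2 * sum_{j=k..q} theta_j psi_{j-k}   (c_k = 0 for k > q),
using gamma(-m) = gamma(m).
psi-weights needed (psi_j = theta_j + sum_i phi_i psi_{j-i}):
  psi_1 = theta_1 + phi_1 = -0.762 + (-0.677) = -1.439
Right-hand sides:
  c_0 = sigma^2 (1 + theta_1 psi_1) = 1 * (1 + (-0.762)(-1.439)) = 1 * 2.096518 = 2.096518
  c_1 = sigma^2 theta_1 = 1 * (-0.762) = -0.762
  c_2 = 0
Equations for k = 0 and k = 1 (AR order 1):
  gamma(0) = phi_1 gamma(1) + c_0
  gamma(1) = phi_1 gamma(0) + c_1
Substituting the second into the first: gamma(0) (1 - phi_1^2) = c_0 + phi_1 c_1, so
  gamma(0) = (c_0 + phi_1 c_1) / (1 - phi_1^2) = (2.096518 + (-0.677)(-0.762)) / (1 - (-0.677)^2) = 2.612392 / 0.541671 = 4.822839.
  gamma(1) = phi_1 gamma(0) + c_1 = (-0.677)(4.822839) + (-0.762) = -4.027062.
For k = 2 (> q): gamma(2) = phi_1 gamma(1) = (-0.677)(-4.027062) = 2.726321.
Therefore gamma(2) = 2.7263 (to 4 decimal places).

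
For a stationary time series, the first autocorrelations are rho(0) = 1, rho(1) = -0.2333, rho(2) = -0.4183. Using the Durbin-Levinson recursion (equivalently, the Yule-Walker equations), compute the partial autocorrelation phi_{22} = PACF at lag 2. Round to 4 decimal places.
\phi_{22} = -0.4999

The PACF at lag k is phi_{kk}, the last component of the solution
to the Yule-Walker system G_k phi = r_k where
  (G_k)_{ij} = rho(|i - j|), (r_k)_i = rho(i), i,j = 1..k.
Equivalently, Durbin-Levinson gives phi_{kk} iteratively:
  phi_{11} = rho(1)
  phi_{kk} = [rho(k) - sum_{j=1..k-1} phi_{k-1,j} rho(k-j)]
            / [1 - sum_{j=1..k-1} phi_{k-1,j} rho(j)],
  phi_{k,j} = phi_{k-1,j} - phi_{kk} phi_{k-1,k-j},  j = 1..k-1.
Step k = 1:
  phi_11 = rho(1) = -0.2333.
Step k = 2:
  phi_22 = [rho(2) - phi_11 rho(1)] / [1 - phi_11 rho(1)] = [-0.4183 - (-0.2333)(-0.2333)] / [1 - (-0.2333)(-0.2333)]
         = -0.47272889 / 0.94557111 = -0.4999.
Therefore phi_{22} = -0.4999.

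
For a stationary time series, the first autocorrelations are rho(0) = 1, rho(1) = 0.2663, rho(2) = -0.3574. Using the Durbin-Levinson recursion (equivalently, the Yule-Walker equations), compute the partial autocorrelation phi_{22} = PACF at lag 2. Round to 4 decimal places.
\phi_{22} = -0.4610

The PACF at lag k is phi_{kk}, the last component of the solution
to the Yule-Walker system G_k phi = r_k where
  (G_k)_{ij} = rho(|i - j|), (r_k)_i = rho(i), i,j = 1..k.
Equivalently, Durbin-Levinson gives phi_{kk} iteratively:
  phi_{11} = rho(1)
  phi_{kk} = [rho(k) - sum_{j=1..k-1} phi_{k-1,j} rho(k-j)]
            / [1 - sum_{j=1..k-1} phi_{k-1,j} rho(j)],
  phi_{k,j} = phi_{k-1,j} - phi_{kk} phi_{k-1,k-j},  j = 1..k-1.
Step k = 1:
  phi_11 = rho(1) = 0.2663.
Step k = 2:
  phi_22 = [rho(2) - phi_11 rho(1)] / [1 - phi_11 rho(1)] = [-0.3574 - (0.2663)(0.2663)] / [1 - (0.2663)(0.2663)]
         = -0.42831569 / 0.92908431 = -0.461.
Therefore phi_{22} = -0.4610.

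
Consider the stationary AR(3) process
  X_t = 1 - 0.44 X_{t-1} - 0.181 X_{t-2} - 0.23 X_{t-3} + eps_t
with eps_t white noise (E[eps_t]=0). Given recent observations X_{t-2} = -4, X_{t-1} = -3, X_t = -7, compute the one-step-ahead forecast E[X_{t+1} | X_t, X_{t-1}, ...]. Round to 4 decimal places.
E[X_{t+1} \mid \mathcal F_t] = 5.5430

For an AR(p) model X_t = c + sum_i phi_i X_{t-i} + eps_t, the
one-step-ahead conditional mean is
  E[X_{t+1} | X_t, ...] = c + sum_i phi_i X_{t+1-i}.
Substitute known values:
  E[X_{t+1} | ...] = 1 + (-0.44) * (-7) + (-0.181) * (-3) + (-0.23) * (-4)
                   = 5.5430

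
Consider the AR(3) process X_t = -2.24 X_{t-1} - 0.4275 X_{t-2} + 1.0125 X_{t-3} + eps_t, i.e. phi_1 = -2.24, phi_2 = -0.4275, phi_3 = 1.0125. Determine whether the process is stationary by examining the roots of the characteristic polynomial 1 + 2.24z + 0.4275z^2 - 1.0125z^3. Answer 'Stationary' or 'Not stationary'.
\text{Not stationary}

The AR(p) characteristic polynomial is P(z) = 1 + 2.24z + 0.4275z^2 - 1.0125z^3.
Stationarity requires all roots to lie outside the unit circle, i.e. |z| > 1 for every root.
Degree 3: look for a simple real root z0 first, then factor out (1 - z/z0) and solve the remaining quadratic.
Testing z0 = -0.8: P(-0.8) = 1 + (2.24)(-0.8) + (0.4275)(-0.8)^2 + (-1.0125)(-0.8)^3
  = 1 + (-1.792) + (0.2736) + (0.5184) = 0.  So z_0 = -0.8 is a root, |z_0| = 0.8.
Divide out the factor (1 + 1.25 z) = (1 - z/z0) (since 1/z0 = -1.25):
  P(z) = (1 + 1.25 z)(1 + (0.99) z + (-0.81) z^2)
  [check: z-coef 0.99 - (-1.25) = 2.24; z^2-coef -0.81 - (-1.25)(0.99) = 0.4275; z^3-coef -(-1.25)(-0.81) = -1.0125.]
Remaining roots from the quadratic factor 1 + (0.99) z + (-0.81) z^2:
  Set 1 + (0.99) z + (-0.81) z^2 = 0, i.e. a z^2 + b z + c = 0 with a = -0.81, b = 0.99, c = 1.
  Discriminant D = b^2 - 4ac = (0.99)^2 - 4*(-0.81)*1 = 0.9801 - (-3.24) = 4.2201.
  D >= 0, so the roots are real: z = (-b +/- sqrt(D)) / (2a) = (-0.99 +/- 2.054288) / (-1.62).
    z_1 = (-0.99 + 2.054288) / (-1.62) = -0.657,   |z_1| = 0.657.
    z_2 = (-0.99 - 2.054288) / (-1.62) = 1.8792,   |z_2| = 1.8792.
Moduli of all roots: 0.8000, 0.6570, 1.8792.
All moduli strictly greater than 1? No.
Verdict: Not stationary.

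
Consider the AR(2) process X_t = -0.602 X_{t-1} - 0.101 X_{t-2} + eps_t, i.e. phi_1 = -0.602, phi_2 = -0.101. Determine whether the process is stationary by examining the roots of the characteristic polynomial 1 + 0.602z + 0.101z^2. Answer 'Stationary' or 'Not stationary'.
\text{Stationary}

The AR(p) characteristic polynomial is P(z) = 1 + 0.602z + 0.101z^2.
Stationarity requires all roots to lie outside the unit circle, i.e. |z| > 1 for every root.
Set 1 + (0.602) z + (0.101) z^2 = 0, i.e. a z^2 + b z + c = 0 with a = 0.101, b = 0.602, c = 1.
Discriminant D = b^2 - 4ac = (0.602)^2 - 4*(0.101)*1 = 0.362404 - (0.404) = -0.041596.
D < 0, so the roots are the complex-conjugate pair z = (-b +/- i sqrt(-D)) / (2a) = -2.9802 +/- 1.0097i.
For a conjugate pair |z|^2 = z * conj(z) = (product of roots) = c/a = 1/(0.101) = 9.90099, so |z| = sqrt(9.90099) = 3.1466 for both roots.
Moduli of all roots: 3.1466, 3.1466.
All moduli strictly greater than 1? Yes.
Verdict: Stationary.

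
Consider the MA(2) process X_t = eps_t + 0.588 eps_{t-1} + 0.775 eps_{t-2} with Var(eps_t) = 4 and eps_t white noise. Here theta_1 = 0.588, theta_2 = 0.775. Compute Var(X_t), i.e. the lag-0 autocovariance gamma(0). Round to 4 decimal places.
\gamma(0) = 7.7855

For an MA(q) process X_t = eps_t + sum_i theta_i eps_{t-i} with
Var(eps_t) = sigma^2, the variance is
  gamma(0) = sigma^2 * (1 + sum_i theta_i^2).
  sum_i theta_i^2 = (0.588)^2 + (0.775)^2 = 0.345744 + 0.600625 = 0.946369.
  gamma(0) = 4 * (1 + 0.946369) = 4 * 1.946369 = 7.785476, which rounds to 7.7855.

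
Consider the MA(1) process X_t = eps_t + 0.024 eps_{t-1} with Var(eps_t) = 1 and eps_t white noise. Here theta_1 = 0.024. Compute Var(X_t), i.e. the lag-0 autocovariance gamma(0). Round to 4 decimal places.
\gamma(0) = 1.0006

For an MA(q) process X_t = eps_t + sum_i theta_i eps_{t-i} with
Var(eps_t) = sigma^2, the variance is
  gamma(0) = sigma^2 * (1 + sum_i theta_i^2).
  sum_i theta_i^2 = (0.024)^2 = 0.000576.
  gamma(0) = 1 * (1 + 0.000576) = 1 * 1.000576 = 1.000576, which rounds to 1.0006.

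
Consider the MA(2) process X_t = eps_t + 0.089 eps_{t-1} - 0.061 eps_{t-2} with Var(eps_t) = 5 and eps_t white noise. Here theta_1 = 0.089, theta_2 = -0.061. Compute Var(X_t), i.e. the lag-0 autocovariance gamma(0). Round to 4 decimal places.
\gamma(0) = 5.0582

For an MA(q) process X_t = eps_t + sum_i theta_i eps_{t-i} with
Var(eps_t) = sigma^2, the variance is
  gamma(0) = sigma^2 * (1 + sum_i theta_i^2).
  sum_i theta_i^2 = (0.089)^2 + (-0.061)^2 = 0.007921 + 0.003721 = 0.011642.
  gamma(0) = 5 * (1 + 0.011642) = 5 * 1.011642 = 5.05821, which rounds to 5.0582.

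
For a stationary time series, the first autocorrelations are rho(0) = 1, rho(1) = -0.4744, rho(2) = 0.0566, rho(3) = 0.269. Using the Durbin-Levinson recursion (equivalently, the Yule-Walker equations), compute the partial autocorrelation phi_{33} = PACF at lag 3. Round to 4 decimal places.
\phi_{33} = 0.2689

The PACF at lag k is phi_{kk}, the last component of the solution
to the Yule-Walker system G_k phi = r_k where
  (G_k)_{ij} = rho(|i - j|), (r_k)_i = rho(i), i,j = 1..k.
Equivalently, Durbin-Levinson gives phi_{kk} iteratively:
  phi_{11} = rho(1)
  phi_{kk} = [rho(k) - sum_{j=1..k-1} phi_{k-1,j} rho(k-j)]
            / [1 - sum_{j=1..k-1} phi_{k-1,j} rho(j)],
  phi_{k,j} = phi_{k-1,j} - phi_{kk} phi_{k-1,k-j},  j = 1..k-1.
Step k = 1:
  phi_11 = rho(1) = -0.4744.
Step k = 2:
  phi_22 = [rho(2) - phi_11 rho(1)] / [1 - phi_11 rho(1)] = [0.0566 - (-0.4744)(-0.4744)] / [1 - (-0.4744)(-0.4744)]
         = -0.16845536 / 0.77494464 = -0.217377.
  Update: phi_21 = phi_11 - phi_22 phi_11 = -0.4744 - (-0.217377)(-0.4744) = -0.577524.
Step k = 3:
  phi_33 = [rho(3) - phi_21 rho(2) - phi_22 rho(1)] / [1 - phi_21 rho(1) - phi_22 rho(2)]
    numerator   = 0.269 - (-0.577524)(0.0566) - (-0.217377)(-0.4744) = 0.19856406
    denominator = 1 - (-0.577524)(-0.4744) - (-0.217377)(0.0566) = 0.73832627
  phi_33 = 0.19856406 / 0.73832627 = 0.2689.
Therefore phi_{33} = 0.2689.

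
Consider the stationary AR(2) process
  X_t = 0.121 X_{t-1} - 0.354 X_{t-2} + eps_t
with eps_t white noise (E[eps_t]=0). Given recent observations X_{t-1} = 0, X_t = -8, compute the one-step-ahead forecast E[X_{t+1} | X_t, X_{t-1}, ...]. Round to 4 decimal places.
E[X_{t+1} \mid \mathcal F_t] = -0.9680

For an AR(p) model X_t = c + sum_i phi_i X_{t-i} + eps_t, the
one-step-ahead conditional mean is
  E[X_{t+1} | X_t, ...] = c + sum_i phi_i X_{t+1-i}.
Substitute known values:
  E[X_{t+1} | ...] = (0.121) * (-8) + (-0.354) * (0)
                   = -0.9680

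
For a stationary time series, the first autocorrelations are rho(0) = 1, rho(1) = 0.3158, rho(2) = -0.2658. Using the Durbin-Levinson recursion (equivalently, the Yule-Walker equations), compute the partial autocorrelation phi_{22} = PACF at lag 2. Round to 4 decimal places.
\phi_{22} = -0.4060

The PACF at lag k is phi_{kk}, the last component of the solution
to the Yule-Walker system G_k phi = r_k where
  (G_k)_{ij} = rho(|i - j|), (r_k)_i = rho(i), i,j = 1..k.
Equivalently, Durbin-Levinson gives phi_{kk} iteratively:
  phi_{11} = rho(1)
  phi_{kk} = [rho(k) - sum_{j=1..k-1} phi_{k-1,j} rho(k-j)]
            / [1 - sum_{j=1..k-1} phi_{k-1,j} rho(j)],
  phi_{k,j} = phi_{k-1,j} - phi_{kk} phi_{k-1,k-j},  j = 1..k-1.
Step k = 1:
  phi_11 = rho(1) = 0.3158.
Step k = 2:
  phi_22 = [rho(2) - phi_11 rho(1)] / [1 - phi_11 rho(1)] = [-0.2658 - (0.3158)(0.3158)] / [1 - (0.3158)(0.3158)]
         = -0.36552964 / 0.90027036 = -0.406.
Therefore phi_{22} = -0.4060.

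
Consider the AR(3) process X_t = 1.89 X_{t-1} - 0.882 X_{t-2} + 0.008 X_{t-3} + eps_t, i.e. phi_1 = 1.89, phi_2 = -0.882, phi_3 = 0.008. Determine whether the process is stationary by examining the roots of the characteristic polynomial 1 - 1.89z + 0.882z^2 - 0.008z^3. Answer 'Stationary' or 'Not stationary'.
\text{Not stationary}

The AR(p) characteristic polynomial is P(z) = 1 - 1.89z + 0.882z^2 - 0.008z^3.
Stationarity requires all roots to lie outside the unit circle, i.e. |z| > 1 for every root.
Degree 3: look for a simple real root z0 first, then factor out (1 - z/z0) and solve the remaining quadratic.
Testing z0 = 1.25: P(1.25) = 1 + (-1.89)(1.25) + (0.882)(1.25)^2 + (-0.008)(1.25)^3
  = 1 + (-2.3625) + (1.378125) + (-0.015625) = 0.  So z_0 = 1.25 is a root, |z_0| = 1.25.
Divide out the factor (1 - 0.8 z) = (1 - z/z0) (since 1/z0 = 0.8):
  P(z) = (1 - 0.8 z)(1 + (-1.09) z + (0.01) z^2)
  [check: z-coef -1.09 - (0.8) = -1.89; z^2-coef 0.01 - (0.8)(-1.09) = 0.882; z^3-coef -(0.8)(0.01) = -0.008.]
Remaining roots from the quadratic factor 1 + (-1.09) z + (0.01) z^2:
  Set 1 + (-1.09) z + (0.01) z^2 = 0, i.e. a z^2 + b z + c = 0 with a = 0.01, b = -1.09, c = 1.
  Discriminant D = b^2 - 4ac = (-1.09)^2 - 4*(0.01)*1 = 1.1881 - (0.04) = 1.1481.
  D >= 0, so the roots are real: z = (-b +/- sqrt(D)) / (2a) = (1.09 +/- 1.071494) / (0.02).
    z_1 = (1.09 + 1.071494) / (0.02) = 108.0747,   |z_1| = 108.0747.
    z_2 = (1.09 - 1.071494) / (0.02) = 0.9253,   |z_2| = 0.9253.
Moduli of all roots: 1.2500, 108.0747, 0.9253.
All moduli strictly greater than 1? No.
Verdict: Not stationary.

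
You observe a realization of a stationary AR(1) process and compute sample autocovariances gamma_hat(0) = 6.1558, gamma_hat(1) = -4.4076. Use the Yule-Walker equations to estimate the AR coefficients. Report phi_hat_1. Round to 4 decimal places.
\hat\phi_{1} = -0.7160

The Yule-Walker equations for an AR(p) process read, in matrix form,
  Gamma_p phi = r_p,   with   (Gamma_p)_{ij} = gamma(|i - j|),
                       (r_p)_i = gamma(i),   i,j = 1..p.
Substitute the sample gammas (Toeplitz matrix and right-hand side of size 1):
  Gamma_p = [[6.1558]]
  r_p     = [-4.4076]
With p = 1 this is the single equation gamma(0) phi_1 = gamma(1):
  phi_hat_1 = gamma(1) / gamma(0) = -4.4076 / 6.1558 = -0.7160.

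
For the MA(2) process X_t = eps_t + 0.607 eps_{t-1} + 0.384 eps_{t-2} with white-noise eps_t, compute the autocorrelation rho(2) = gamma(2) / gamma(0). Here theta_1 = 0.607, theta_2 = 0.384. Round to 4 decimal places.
\rho(2) = 0.2533

For an MA(q) process with theta_0 = 1, the autocovariance is
  gamma(k) = sigma^2 * sum_{i=0..q-k} theta_i * theta_{i+k},
and rho(k) = gamma(k) / gamma(0). Sigma^2 cancels.
  numerator   = (1)*(0.384) = 0.384.
  denominator = (1)^2 + (0.607)^2 + (0.384)^2 = 1.515905.
  rho(2) = 0.384 / 1.515905 = 0.2533.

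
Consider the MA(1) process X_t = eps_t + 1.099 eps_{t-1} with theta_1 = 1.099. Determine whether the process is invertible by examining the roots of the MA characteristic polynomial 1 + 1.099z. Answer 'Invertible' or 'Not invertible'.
\text{Not invertible}

The MA(q) characteristic polynomial is P(z) = 1 + 1.099z.
Invertibility requires all roots to lie outside the unit circle, i.e. |z| > 1 for every root.
This is linear in z: 1 + (1.099) z = 0  =>  z = -1/(1.099) = -0.909918,  |z| = 0.909918.
Moduli of all roots: 0.9099.
All moduli strictly greater than 1? No.
Verdict: Not invertible.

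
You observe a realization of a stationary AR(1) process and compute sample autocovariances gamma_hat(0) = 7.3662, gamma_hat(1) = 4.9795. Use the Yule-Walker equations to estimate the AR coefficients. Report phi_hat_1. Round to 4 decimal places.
\hat\phi_{1} = 0.6760

The Yule-Walker equations for an AR(p) process read, in matrix form,
  Gamma_p phi = r_p,   with   (Gamma_p)_{ij} = gamma(|i - j|),
                       (r_p)_i = gamma(i),   i,j = 1..p.
Substitute the sample gammas (Toeplitz matrix and right-hand side of size 1):
  Gamma_p = [[7.3662]]
  r_p     = [4.9795]
With p = 1 this is the single equation gamma(0) phi_1 = gamma(1):
  phi_hat_1 = gamma(1) / gamma(0) = 4.9795 / 7.3662 = 0.6760.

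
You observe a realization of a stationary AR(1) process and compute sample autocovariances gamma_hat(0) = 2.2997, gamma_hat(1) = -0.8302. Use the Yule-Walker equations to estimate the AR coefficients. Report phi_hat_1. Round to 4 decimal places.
\hat\phi_{1} = -0.3610

The Yule-Walker equations for an AR(p) process read, in matrix form,
  Gamma_p phi = r_p,   with   (Gamma_p)_{ij} = gamma(|i - j|),
                       (r_p)_i = gamma(i),   i,j = 1..p.
Substitute the sample gammas (Toeplitz matrix and right-hand side of size 1):
  Gamma_p = [[2.2997]]
  r_p     = [-0.8302]
With p = 1 this is the single equation gamma(0) phi_1 = gamma(1):
  phi_hat_1 = gamma(1) / gamma(0) = -0.8302 / 2.2997 = -0.3610.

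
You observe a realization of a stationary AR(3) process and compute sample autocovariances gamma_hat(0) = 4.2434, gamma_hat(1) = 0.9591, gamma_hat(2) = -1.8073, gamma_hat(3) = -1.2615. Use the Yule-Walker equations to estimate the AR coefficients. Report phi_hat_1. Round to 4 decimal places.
\hat\phi_{1} = 0.3120

The Yule-Walker equations for an AR(p) process read, in matrix form,
  Gamma_p phi = r_p,   with   (Gamma_p)_{ij} = gamma(|i - j|),
                       (r_p)_i = gamma(i),   i,j = 1..p.
Substitute the sample gammas (Toeplitz matrix and right-hand side of size 3):
  Gamma_p = [[4.2434, 0.9591, -1.8073], [0.9591, 4.2434, 0.9591], [-1.8073, 0.9591, 4.2434]]
  r_p     = [0.9591, -1.8073, -1.2615]
Written out (R1..R3):
  (R1) 4.2434 phi_1 + 0.9591 phi_2 - 1.8073 phi_3 = 0.9591
  (R2) 0.9591 phi_1 + 4.2434 phi_2 + 0.9591 phi_3 = -1.8073
  (R3) -1.8073 phi_1 + 0.9591 phi_2 + 4.2434 phi_3 = -1.2615
Gaussian elimination:
  R2 <- R2 - (0.9591/4.2434) R1 = R2 - (0.226022) R1:  4.026623 phi_2 + 1.367589 phi_3 = -2.024077
  R3 <- R3 - (-1.8073/4.2434) R1 = R3 - (-0.425908) R1:  1.367589 phi_2 + 3.473656 phi_3 = -0.853011
  R3 <- R3 - (1.367589/4.026623) R2 = R3 - (0.339637) R2:  3.009172 phi_3 = -0.16556
Back-substitution:
  phi_hat_3 = -0.16556 / 3.009172 = -0.055019
  phi_hat_2 = (-2.024077 - (1.367589)(-0.055019)) / 4.026623 = -0.483987
  phi_hat_1 = (0.9591 - (0.9591)(-0.483987) - (-1.8073)(-0.055019)) / 4.2434 = 0.31198
So phi_hat = [0.3120, -0.4840, -0.0550].
Therefore phi_hat_1 = 0.3120.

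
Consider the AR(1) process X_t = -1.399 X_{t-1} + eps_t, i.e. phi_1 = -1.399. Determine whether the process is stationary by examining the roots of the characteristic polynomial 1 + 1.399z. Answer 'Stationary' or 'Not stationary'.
\text{Not stationary}

The AR(p) characteristic polynomial is P(z) = 1 + 1.399z.
Stationarity requires all roots to lie outside the unit circle, i.e. |z| > 1 for every root.
This is linear in z: 1 + (1.399) z = 0  =>  z = -1/(1.399) = -0.714796,  |z| = 0.714796.
Moduli of all roots: 0.7148.
All moduli strictly greater than 1? No.
Verdict: Not stationary.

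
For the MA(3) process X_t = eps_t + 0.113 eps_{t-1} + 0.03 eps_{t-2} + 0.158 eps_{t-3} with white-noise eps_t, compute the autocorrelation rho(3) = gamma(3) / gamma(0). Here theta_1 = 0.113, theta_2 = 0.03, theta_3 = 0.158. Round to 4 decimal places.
\rho(3) = 0.1521

For an MA(q) process with theta_0 = 1, the autocovariance is
  gamma(k) = sigma^2 * sum_{i=0..q-k} theta_i * theta_{i+k},
and rho(k) = gamma(k) / gamma(0). Sigma^2 cancels.
  numerator   = (1)*(0.158) = 0.158.
  denominator = (1)^2 + (0.113)^2 + (0.03)^2 + (0.158)^2 = 1.038633.
  rho(3) = 0.158 / 1.038633 = 0.1521.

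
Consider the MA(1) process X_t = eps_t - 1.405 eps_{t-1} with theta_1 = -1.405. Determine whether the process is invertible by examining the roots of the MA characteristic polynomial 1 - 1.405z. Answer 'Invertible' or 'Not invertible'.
\text{Not invertible}

The MA(q) characteristic polynomial is P(z) = 1 - 1.405z.
Invertibility requires all roots to lie outside the unit circle, i.e. |z| > 1 for every root.
This is linear in z: 1 + (-1.405) z = 0  =>  z = -1/(-1.405) = 0.711744,  |z| = 0.711744.
Moduli of all roots: 0.7117.
All moduli strictly greater than 1? No.
Verdict: Not invertible.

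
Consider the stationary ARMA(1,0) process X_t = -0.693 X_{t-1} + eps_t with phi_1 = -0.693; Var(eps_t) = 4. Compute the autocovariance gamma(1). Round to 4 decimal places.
\gamma(1) = -5.3333

Multiply the model equation by X_{t-k} and take expectations. With theta_0 = psi_0 = 1 and psi_j the MA(infinity) weights, this gives
  gamma(k) - sum_i phi_i gamma(k-i) = c_k,
  c_k = sigma^2 * sum_{j=k..q} theta_j psi_{j-k}   (c_k = 0 for k > q),
using gamma(-m) = gamma(m).
Pure AR (q = 0): c_0 = sigma^2 = 4, c_k = 0 for k >= 1.
Equations for k = 0 and k = 1 (AR order 1):
  gamma(0) = phi_1 gamma(1) + c_0
  gamma(1) = phi_1 gamma(0) + c_1
Substituting the second into the first: gamma(0) (1 - phi_1^2) = c_0 + phi_1 c_1, so
  gamma(0) = c_0 / (1 - phi_1^2) = 4 / (1 - (-0.693)^2) = 4 / 0.519751 = 7.695993.
  gamma(1) = phi_1 gamma(0) = (-0.693)(7.695993) = -5.333323.
Therefore gamma(1) = -5.3333 (to 4 decimal places).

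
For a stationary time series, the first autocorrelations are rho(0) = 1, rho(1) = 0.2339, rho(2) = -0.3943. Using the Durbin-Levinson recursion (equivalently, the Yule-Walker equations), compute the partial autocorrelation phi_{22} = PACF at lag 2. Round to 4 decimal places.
\phi_{22} = -0.4750

The PACF at lag k is phi_{kk}, the last component of the solution
to the Yule-Walker system G_k phi = r_k where
  (G_k)_{ij} = rho(|i - j|), (r_k)_i = rho(i), i,j = 1..k.
Equivalently, Durbin-Levinson gives phi_{kk} iteratively:
  phi_{11} = rho(1)
  phi_{kk} = [rho(k) - sum_{j=1..k-1} phi_{k-1,j} rho(k-j)]
            / [1 - sum_{j=1..k-1} phi_{k-1,j} rho(j)],
  phi_{k,j} = phi_{k-1,j} - phi_{kk} phi_{k-1,k-j},  j = 1..k-1.
Step k = 1:
  phi_11 = rho(1) = 0.2339.
Step k = 2:
  phi_22 = [rho(2) - phi_11 rho(1)] / [1 - phi_11 rho(1)] = [-0.3943 - (0.2339)(0.2339)] / [1 - (0.2339)(0.2339)]
         = -0.44900921 / 0.94529079 = -0.475.
Therefore phi_{22} = -0.4750.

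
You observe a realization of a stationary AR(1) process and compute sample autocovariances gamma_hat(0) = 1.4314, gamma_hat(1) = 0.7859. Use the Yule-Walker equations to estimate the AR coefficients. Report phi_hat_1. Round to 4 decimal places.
\hat\phi_{1} = 0.5490

The Yule-Walker equations for an AR(p) process read, in matrix form,
  Gamma_p phi = r_p,   with   (Gamma_p)_{ij} = gamma(|i - j|),
                       (r_p)_i = gamma(i),   i,j = 1..p.
Substitute the sample gammas (Toeplitz matrix and right-hand side of size 1):
  Gamma_p = [[1.4314]]
  r_p     = [0.7859]
With p = 1 this is the single equation gamma(0) phi_1 = gamma(1):
  phi_hat_1 = gamma(1) / gamma(0) = 0.7859 / 1.4314 = 0.5490.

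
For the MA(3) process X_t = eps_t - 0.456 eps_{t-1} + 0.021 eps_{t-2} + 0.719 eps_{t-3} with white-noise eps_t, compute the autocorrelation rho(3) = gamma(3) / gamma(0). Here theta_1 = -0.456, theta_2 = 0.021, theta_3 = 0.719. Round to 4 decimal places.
\rho(3) = 0.4167

For an MA(q) process with theta_0 = 1, the autocovariance is
  gamma(k) = sigma^2 * sum_{i=0..q-k} theta_i * theta_{i+k},
and rho(k) = gamma(k) / gamma(0). Sigma^2 cancels.
  numerator   = (1)*(0.719) = 0.719.
  denominator = (1)^2 + (-0.456)^2 + (0.021)^2 + (0.719)^2 = 1.725338.
  rho(3) = 0.719 / 1.725338 = 0.4167.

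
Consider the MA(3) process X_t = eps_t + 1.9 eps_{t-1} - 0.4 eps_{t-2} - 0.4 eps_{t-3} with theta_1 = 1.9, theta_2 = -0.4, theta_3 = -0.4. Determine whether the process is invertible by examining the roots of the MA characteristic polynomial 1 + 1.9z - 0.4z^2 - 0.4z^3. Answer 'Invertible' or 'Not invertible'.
\text{Not invertible}

The MA(q) characteristic polynomial is P(z) = 1 + 1.9z - 0.4z^2 - 0.4z^3.
Invertibility requires all roots to lie outside the unit circle, i.e. |z| > 1 for every root.
Degree 3: look for a simple real root z0 first, then factor out (1 - z/z0) and solve the remaining quadratic.
Testing z0 = -0.5: P(-0.5) = 1 + (1.9)(-0.5) + (-0.4)(-0.5)^2 + (-0.4)(-0.5)^3
  = 1 + (-0.95) + (-0.1) + (0.05) = 0.  So z_0 = -0.5 is a root, |z_0| = 0.5.
Divide out the factor (1 + 2 z) = (1 - z/z0) (since 1/z0 = -2):
  P(z) = (1 + 2 z)(1 + (-0.1) z + (-0.2) z^2)
  [check: z-coef -0.1 - (-2) = 1.9; z^2-coef -0.2 - (-2)(-0.1) = -0.4; z^3-coef -(-2)(-0.2) = -0.4.]
Remaining roots from the quadratic factor 1 + (-0.1) z + (-0.2) z^2:
  Set 1 + (-0.1) z + (-0.2) z^2 = 0, i.e. a z^2 + b z + c = 0 with a = -0.2, b = -0.1, c = 1.
  Discriminant D = b^2 - 4ac = (-0.1)^2 - 4*(-0.2)*1 = 0.01 - (-0.8) = 0.81.
  D >= 0, so the roots are real: z = (-b +/- sqrt(D)) / (2a) = (0.1 +/- 0.9) / (-0.4).
    z_1 = (0.1 + 0.9) / (-0.4) = -2.5,   |z_1| = 2.5.
    z_2 = (0.1 - 0.9) / (-0.4) = 2,   |z_2| = 2.
Moduli of all roots: 0.5000, 2.5000, 2.0000.
All moduli strictly greater than 1? No.
Verdict: Not invertible.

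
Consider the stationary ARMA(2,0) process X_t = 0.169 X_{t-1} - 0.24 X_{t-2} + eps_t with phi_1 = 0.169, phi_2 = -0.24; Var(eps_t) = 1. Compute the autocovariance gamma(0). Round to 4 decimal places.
\gamma(0) = 1.0812

Multiply the model equation by X_{t-k} and take expectations. With theta_0 = psi_0 = 1 and psi_j the MA(infinity) weights, this gives
  gamma(k) - sum_i phi_i gamma(k-i) = c_k,
  c_k = sigma^2 * sum_{j=k..q} theta_j psi_{j-k}   (c_k = 0 for k > q),
using gamma(-m) = gamma(m).
Pure AR (q = 0): c_0 = sigma^2 = 1, c_k = 0 for k >= 1.
Equations for k = 0, 1, 2 (AR order 2, c_2 = 0):
  (E0) gamma(0) = phi_1 gamma(1) + phi_2 gamma(2) + c_0
  (E1) gamma(1) = phi_1 gamma(0) + phi_2 gamma(1) + c_1
  (E2) gamma(2) = phi_1 gamma(1) + phi_2 gamma(0)
From (E1): gamma(1) = A gamma(0) + B with
  A = phi_1 / (1 - phi_2) = 0.169 / 1.24 = 0.13629,   B = c_1 / (1 - phi_2) = 0 / 1.24 = 0.
Insert (E2) into (E0): gamma(0) (1 - phi_2^2) = phi_1 (1 + phi_2) gamma(1) + c_0.
  phi_1 (1 + phi_2) = (0.169)(0.76) = 0.12844,   1 - phi_2^2 = 0.9424.
Replace gamma(1) by A gamma(0) + B and collect gamma(0):
  gamma(0) [0.9424 - (0.12844)(0.13629)] = c_0 = 1
  gamma(0) * 0.924895 = 1
  gamma(0) = 1 / 0.924895 = 1.081204.
Therefore gamma(0) = 1.0812 (to 4 decimal places).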